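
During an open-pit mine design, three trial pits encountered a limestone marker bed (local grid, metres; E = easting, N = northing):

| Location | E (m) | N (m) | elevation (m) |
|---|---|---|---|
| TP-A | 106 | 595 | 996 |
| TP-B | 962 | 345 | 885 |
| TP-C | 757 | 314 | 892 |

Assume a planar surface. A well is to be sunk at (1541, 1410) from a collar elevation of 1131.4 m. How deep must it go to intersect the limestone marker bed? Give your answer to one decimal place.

55.5 m

Two edge vectors: TP-A→TP-B = (856, -250, -111), TP-A→TP-C = (651, -281, -104).
Normal n = (TP-A→TP-B) × (TP-A→TP-C) = (-5191, 16763, -77786).
So ∂z/∂E = −n_x/n_z = −0.066734 and ∂z/∂N = −n_y/n_z = 0.215502.
Intercept c from TP-A: 996 + 7.07 − 128.22 = 874.85.
At (1541, 1410): z_contact = −102.84 + 303.86 + 874.85 = 1075.87 m.
Depth below ground = 1131.4 − 1075.87 = 55.5 m.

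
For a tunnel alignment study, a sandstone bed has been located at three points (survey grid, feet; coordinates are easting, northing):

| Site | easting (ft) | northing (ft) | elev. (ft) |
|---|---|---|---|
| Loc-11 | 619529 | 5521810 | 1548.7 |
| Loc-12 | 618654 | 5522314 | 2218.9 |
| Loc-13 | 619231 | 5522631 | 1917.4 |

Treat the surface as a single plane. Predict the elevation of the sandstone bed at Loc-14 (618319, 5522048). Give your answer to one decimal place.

Two edge vectors: Loc-11→Loc-12 = (-875, 504, 670.2), Loc-11→Loc-13 = (-298, 821, 368.7).
Normal n = (Loc-11→Loc-12) × (Loc-11→Loc-13) = (-364409.4, 122892.9, -568183).
So ∂z/∂easting = −n_x/n_z = −0.641359210 and ∂z/∂northing = −n_y/n_z = 0.216291054.
Intercept c from Loc-11: 1548.7 + 397340.63 − 1194318.11 = −795428.78.
At (618319, 5522048): z = −396564.6 + 1194369.6 − 795428.78 = 2376.2 ft.

2376.2 ft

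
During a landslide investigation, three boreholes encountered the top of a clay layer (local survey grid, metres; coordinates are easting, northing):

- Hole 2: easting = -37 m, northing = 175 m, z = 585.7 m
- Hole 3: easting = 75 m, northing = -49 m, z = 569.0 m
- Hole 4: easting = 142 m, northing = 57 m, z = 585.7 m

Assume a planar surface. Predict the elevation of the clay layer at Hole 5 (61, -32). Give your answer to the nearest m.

570 m

Two edge vectors: Hole 2→Hole 3 = (112, -224, -16.7), Hole 2→Hole 4 = (179, -118, 0).
Normal n = (Hole 2→Hole 3) × (Hole 2→Hole 4) = (-1970.6, -2989.3, 26880).
So ∂z/∂easting = −n_x/n_z = 0.07331 and ∂z/∂northing = −n_y/n_z = 0.11121.
Intercept c from Hole 2: 585.7 + 2.71 − 19.46 = 568.95.
At (61, -32): z = 4.5 − 3.6 + 568.95 = 569.9 m.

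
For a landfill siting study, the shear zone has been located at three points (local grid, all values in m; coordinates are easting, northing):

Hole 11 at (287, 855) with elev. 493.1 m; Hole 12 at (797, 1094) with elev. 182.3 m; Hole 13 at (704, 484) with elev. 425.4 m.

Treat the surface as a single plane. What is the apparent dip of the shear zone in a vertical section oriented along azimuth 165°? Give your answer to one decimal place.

11.3°

Let the plane be z = a·easting + b·northing + c.
Hole 12−Hole 11: 510a + 239b = −310.8;  Hole 13−Hole 11: 417a − 371b = −67.7.
Solving gives a = −0.45517, b = −0.32913.
Unit vector along 165° is (sin 165°, cos 165°) = (0.2588, -0.9659).
Slope in that direction = a·(0.2588) + b·(-0.9659) = 0.20011.
Apparent dip = arctan|0.20011| = 11.3° (true dip is 29.3°, so apparent ≤ true as expected).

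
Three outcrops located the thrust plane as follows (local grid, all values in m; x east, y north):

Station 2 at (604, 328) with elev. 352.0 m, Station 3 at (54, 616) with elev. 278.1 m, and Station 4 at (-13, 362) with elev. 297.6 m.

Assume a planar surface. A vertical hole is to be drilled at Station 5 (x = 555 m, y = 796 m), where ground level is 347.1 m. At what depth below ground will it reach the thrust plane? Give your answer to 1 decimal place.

45.3 m

Two edge vectors: Station 2→Station 3 = (-550, 288, -73.9), Station 2→Station 4 = (-617, 34, -54.4).
Normal n = (Station 2→Station 3) × (Station 2→Station 4) = (-13154.6, 15676.3, 158996).
So ∂z/∂x = −n_x/n_z = 0.08274 and ∂z/∂y = −n_y/n_z = −0.09860.
Intercept c from Station 2: 352 − 49.97 + 32.34 = 334.37.
At (555, 796): z_contact = 45.92 − 78.48 + 334.37 = 301.80 m.
Depth below ground = 347.1 − 301.80 = 45.3 m.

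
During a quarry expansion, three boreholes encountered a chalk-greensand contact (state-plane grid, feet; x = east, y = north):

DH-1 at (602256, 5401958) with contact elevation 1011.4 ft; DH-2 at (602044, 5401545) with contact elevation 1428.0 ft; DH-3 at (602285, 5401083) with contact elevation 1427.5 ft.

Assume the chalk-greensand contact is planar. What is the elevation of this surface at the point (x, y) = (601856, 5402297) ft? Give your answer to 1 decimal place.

Let the plane be z = a·x + b·y + c.
DH-2−DH-1: −212a − 413b = 416.6;  DH-3−DH-1: 29a − 875b = 416.1.
Solving gives a = −0.975686789, b = −0.507879905.
Then c = 1011.4 − a·602256 − b·5401958 = 3332170.54.
At (601856, 5402297): z = −587222.9 − 2743718.1 + 3332170.54 = 1229.5 ft.

1229.5 ft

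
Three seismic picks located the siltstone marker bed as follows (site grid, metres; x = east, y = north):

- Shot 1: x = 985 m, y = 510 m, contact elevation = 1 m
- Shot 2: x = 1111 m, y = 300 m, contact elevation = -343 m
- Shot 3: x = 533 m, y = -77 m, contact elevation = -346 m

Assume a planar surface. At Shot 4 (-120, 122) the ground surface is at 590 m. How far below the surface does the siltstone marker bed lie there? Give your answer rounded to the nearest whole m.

202 m

Let the plane be z = a·x + b·y + c.
Shot 2−Shot 1: 126a − 210b = −344;  Shot 3−Shot 1: −452a − 587b = −347.
Solving gives a = −0.76419, b = 1.17958.
Then c = 1 − a·985 − b·510 = 152.14.
At (-120, 122): z_contact = 91.7 + 143.9 + 152.14 = 387.8 m.
Depth below ground = 590 − 387.8 = 202 m.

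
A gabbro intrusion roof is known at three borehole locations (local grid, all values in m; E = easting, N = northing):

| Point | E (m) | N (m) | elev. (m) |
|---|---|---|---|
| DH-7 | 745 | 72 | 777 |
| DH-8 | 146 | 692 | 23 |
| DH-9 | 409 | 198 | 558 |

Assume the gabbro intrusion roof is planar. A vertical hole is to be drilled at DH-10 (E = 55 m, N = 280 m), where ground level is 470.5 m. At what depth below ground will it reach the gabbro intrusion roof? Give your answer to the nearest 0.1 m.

Two edge vectors: DH-7→DH-8 = (-599, 620, -754), DH-7→DH-9 = (-336, 126, -219).
Normal n = (DH-7→DH-8) × (DH-7→DH-9) = (-40776, 122163, 132846).
So ∂z/∂E = −n_x/n_z = 0.30694 and ∂z/∂N = −n_y/n_z = −0.91958.
Intercept c from DH-7: 777 − 228.67 + 66.21 = 614.54.
At (55, 280): z_contact = 16.88 − 257.48 + 614.54 = 373.94 m.
Depth below ground = 470.5 − 373.94 = 96.6 m.

96.6 m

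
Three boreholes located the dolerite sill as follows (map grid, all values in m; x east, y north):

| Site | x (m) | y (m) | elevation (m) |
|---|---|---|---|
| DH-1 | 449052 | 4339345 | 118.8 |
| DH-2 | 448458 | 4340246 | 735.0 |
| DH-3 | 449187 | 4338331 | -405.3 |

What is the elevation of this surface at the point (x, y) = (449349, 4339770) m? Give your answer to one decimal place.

226.2 m

Let the plane be z = a·x + b·y + c.
DH-2−DH-1: −594a + 901b = 616.2;  DH-3−DH-1: 135a − 1014b = −524.1.
Solving gives a = −0.317492682, b = 0.474594170.
Then c = 118.8 − a·449052 − b·4339345 = −1916738.31.
At (449349, 4339770): z = −142665.0 + 2059629.5 − 1916738.31 = 226.2 m.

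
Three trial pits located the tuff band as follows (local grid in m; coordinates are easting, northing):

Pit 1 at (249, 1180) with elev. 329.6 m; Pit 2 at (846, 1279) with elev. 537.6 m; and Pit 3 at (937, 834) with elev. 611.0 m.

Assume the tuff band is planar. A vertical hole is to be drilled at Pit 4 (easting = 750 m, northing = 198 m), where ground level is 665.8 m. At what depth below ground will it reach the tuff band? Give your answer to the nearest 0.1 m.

65.1 m

Two edge vectors: Pit 1→Pit 2 = (597, 99, 208), Pit 1→Pit 3 = (688, -346, 281.4).
Normal n = (Pit 1→Pit 2) × (Pit 1→Pit 3) = (99826.6, -24891.8, -274674).
So ∂z/∂easting = −n_x/n_z = 0.363437 and ∂z/∂northing = −n_y/n_z = −0.090623.
Intercept c from Pit 1: 329.6 − 90.50 + 106.94 = 346.04.
At (750, 198): z_contact = 272.58 − 17.94 + 346.04 = 600.67 m.
Depth below ground = 665.8 − 600.67 = 65.1 m.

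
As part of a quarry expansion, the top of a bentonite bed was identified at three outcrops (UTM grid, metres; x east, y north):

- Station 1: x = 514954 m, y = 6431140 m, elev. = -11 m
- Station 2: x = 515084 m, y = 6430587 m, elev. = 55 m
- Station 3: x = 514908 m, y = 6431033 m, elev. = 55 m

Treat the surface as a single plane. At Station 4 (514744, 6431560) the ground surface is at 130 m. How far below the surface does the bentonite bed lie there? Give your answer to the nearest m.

108 m

Two edge vectors: Station 1→Station 2 = (130, -553, 66), Station 1→Station 3 = (-46, -107, 66).
Normal n = (Station 1→Station 2) × (Station 1→Station 3) = (-29436, -11616, -39348).
So ∂z/∂x = −n_x/n_z = −0.74809393 and ∂z/∂y = −n_y/n_z = −0.29521195.
Intercept c from Station 1: -11 + 385233.96 + 1898549.41 = 2283772.37.
At (514744, 6431560): z_contact = −385076.9 − 1898673.4 + 2283772.37 = 22.1 m.
Depth below ground = 130 − 22.1 = 108 m.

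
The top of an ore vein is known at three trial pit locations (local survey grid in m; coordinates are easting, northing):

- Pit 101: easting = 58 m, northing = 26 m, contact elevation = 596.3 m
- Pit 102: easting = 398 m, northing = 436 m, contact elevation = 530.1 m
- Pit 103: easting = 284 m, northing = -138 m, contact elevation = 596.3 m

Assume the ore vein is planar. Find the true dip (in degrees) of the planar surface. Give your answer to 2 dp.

7.10°

Two edge vectors: Pit 101→Pit 102 = (340, 410, -66.2), Pit 101→Pit 103 = (226, -164, 0).
Normal n = (Pit 101→Pit 102) × (Pit 101→Pit 103) = (-10856.8, -14961.2, -148420).
So ∂z/∂easting = −n_x/n_z = −0.07315 and ∂z/∂northing = −n_y/n_z = −0.10080.
Gradient magnitude |∇z| = √(a² + b²) = √(0.00535 + 0.01016) = 0.12455.
True dip = arctan(0.12455) = 7.10°, dipping toward NE (azimuth ≈ 036°).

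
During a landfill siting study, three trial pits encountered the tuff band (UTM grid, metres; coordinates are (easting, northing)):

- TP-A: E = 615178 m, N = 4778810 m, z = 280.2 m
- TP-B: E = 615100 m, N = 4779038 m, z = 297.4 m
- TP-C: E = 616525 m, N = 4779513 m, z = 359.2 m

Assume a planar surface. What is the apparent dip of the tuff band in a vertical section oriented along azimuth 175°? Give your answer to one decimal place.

4.5°

Two edge vectors: TP-A→TP-B = (-78, 228, 17.2), TP-A→TP-C = (1347, 703, 79).
Normal n = (TP-A→TP-B) × (TP-A→TP-C) = (5920.4, 29330.4, -361950).
So ∂z/∂E = −n_x/n_z = 0.01636 and ∂z/∂N = −n_y/n_z = 0.08103.
Unit vector along 175° is (sin 175°, cos 175°) = (0.0872, -0.9962).
Slope in that direction = a·(0.0872) + b·(-0.9962) = −0.07930.
Apparent dip = arctan|0.07930| = 4.5° (true dip is 4.7°, so apparent ≤ true as expected).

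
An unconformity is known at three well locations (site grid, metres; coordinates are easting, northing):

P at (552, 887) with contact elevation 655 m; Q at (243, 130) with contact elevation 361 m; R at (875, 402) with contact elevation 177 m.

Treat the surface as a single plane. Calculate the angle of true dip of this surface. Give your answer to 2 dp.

39.67°

Let the plane be z = a·easting + b·northing + c.
Q−P: −309a − 757b = −294;  R−P: 323a − 485b = −478.
Solving gives a = −0.55596, b = 0.61531.
Gradient magnitude |∇z| = √(a² + b²) = √(0.30909 + 0.37861) = 0.82927.
True dip = arctan(0.82927) = 39.67°, dipping toward SE (azimuth ≈ 138°).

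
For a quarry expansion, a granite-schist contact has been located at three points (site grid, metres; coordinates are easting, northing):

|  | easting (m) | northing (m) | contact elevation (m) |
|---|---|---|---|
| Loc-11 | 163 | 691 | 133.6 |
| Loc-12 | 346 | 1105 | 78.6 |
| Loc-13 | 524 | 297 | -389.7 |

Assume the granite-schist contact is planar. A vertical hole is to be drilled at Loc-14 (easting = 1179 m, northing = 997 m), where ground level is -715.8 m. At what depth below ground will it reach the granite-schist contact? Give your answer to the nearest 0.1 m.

138.6 m

Two edge vectors: Loc-11→Loc-12 = (183, 414, -55), Loc-11→Loc-13 = (361, -394, -523.3).
Normal n = (Loc-11→Loc-12) × (Loc-11→Loc-13) = (-238316.2, 75908.9, -221556).
So ∂z/∂easting = −n_x/n_z = −1.075648 and ∂z/∂northing = −n_y/n_z = 0.342617.
Intercept c from Loc-11: 133.6 + 175.33 − 236.75 = 72.18.
At (1179, 997): z_contact = −1268.19 + 341.59 + 72.18 = -854.42 m.
Depth below ground = -715.8 − (-854.42) = 138.6 m.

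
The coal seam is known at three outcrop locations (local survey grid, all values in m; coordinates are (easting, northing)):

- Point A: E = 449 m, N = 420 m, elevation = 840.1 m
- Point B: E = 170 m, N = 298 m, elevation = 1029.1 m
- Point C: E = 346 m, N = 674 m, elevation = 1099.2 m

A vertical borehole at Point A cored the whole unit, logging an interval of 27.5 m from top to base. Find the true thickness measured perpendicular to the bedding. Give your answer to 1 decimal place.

Let the plane be z = a·E + b·N + c.
Point B−Point A: −279a − 122b = 189;  Point C−Point A: −103a + 254b = 259.1.
Solving gives a = −0.95426, b = 0.63311.
|∇z| = √(a²+b²) = 1.14519, so dip δ = arctan(1.14519) = 48.87°.
True thickness = vertical thickness × cos δ = 27.5 × cos 48.87° = 18.1 m.

18.1 m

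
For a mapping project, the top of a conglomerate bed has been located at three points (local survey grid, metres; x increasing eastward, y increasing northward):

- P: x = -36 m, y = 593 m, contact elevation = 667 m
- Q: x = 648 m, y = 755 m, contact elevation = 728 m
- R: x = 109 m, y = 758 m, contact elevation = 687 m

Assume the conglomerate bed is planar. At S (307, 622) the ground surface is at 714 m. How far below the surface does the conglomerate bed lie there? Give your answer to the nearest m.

Let the plane be z = a·x + b·y + c.
Q−P: 684a + 162b = 61;  R−P: 145a + 165b = 20.
Solving gives a = 0.07637, b = 0.05410.
Then c = 667 − a·-36 − b·593 = 637.67.
At (307, 622): z_contact = 23.4 + 33.7 + 637.67 = 694.8 m.
Depth below ground = 714 − 694.8 = 19 m.

19 m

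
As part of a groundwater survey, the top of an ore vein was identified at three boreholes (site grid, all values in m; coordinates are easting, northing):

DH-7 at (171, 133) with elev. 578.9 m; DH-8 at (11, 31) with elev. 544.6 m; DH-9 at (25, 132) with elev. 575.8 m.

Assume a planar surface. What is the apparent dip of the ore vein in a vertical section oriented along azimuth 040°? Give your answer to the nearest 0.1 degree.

13.9°

Two edge vectors: DH-7→DH-8 = (-160, -102, -34.3), DH-7→DH-9 = (-146, -1, -3.1).
Normal n = (DH-7→DH-8) × (DH-7→DH-9) = (281.9, 4511.8, -14732).
So ∂z/∂easting = −n_x/n_z = 0.01914 and ∂z/∂northing = −n_y/n_z = 0.30626.
Unit vector along 040° is (sin 40°, cos 40°) = (0.6428, 0.7660).
Slope in that direction = a·(0.6428) + b·(0.7660) = 0.24691.
Apparent dip = arctan|0.24691| = 13.9° (true dip is 17.1°, so apparent ≤ true as expected).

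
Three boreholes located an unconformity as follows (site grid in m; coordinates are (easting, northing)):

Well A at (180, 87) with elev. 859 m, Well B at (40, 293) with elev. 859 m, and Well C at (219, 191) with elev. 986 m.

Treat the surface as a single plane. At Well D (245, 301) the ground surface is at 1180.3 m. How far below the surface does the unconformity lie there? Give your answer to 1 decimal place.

Let the plane be z = a·E + b·N + c.
Well B−Well A: −140a + 206b = 0;  Well C−Well A: 39a + 104b = 127.
Solving gives a = 1.15792, b = 0.78693.
Then c = 859 − a·180 − b·87 = 582.11.
At (245, 301): z_contact = 283.69 + 236.87 + 582.11 = 1102.67 m.
Depth below ground = 1180.3 − 1102.67 = 77.6 m.

77.6 m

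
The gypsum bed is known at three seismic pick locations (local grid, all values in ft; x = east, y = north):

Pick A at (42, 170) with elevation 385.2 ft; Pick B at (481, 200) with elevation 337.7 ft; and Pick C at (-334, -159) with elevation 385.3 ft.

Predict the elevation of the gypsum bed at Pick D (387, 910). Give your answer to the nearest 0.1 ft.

Two edge vectors: Pick A→Pick B = (439, 30, -47.5), Pick A→Pick C = (-376, -329, 0.1).
Normal n = (Pick A→Pick B) × (Pick A→Pick C) = (-15624.5, 17816.1, -133151).
So ∂z/∂x = −n_x/n_z = −0.11734 and ∂z/∂y = −n_y/n_z = 0.13380.
Intercept c from Pick A: 385.2 + 4.93 − 22.75 = 367.38.
At (387, 910): z = −45.4 + 121.8 + 367.38 = 443.7 ft.

443.7 ft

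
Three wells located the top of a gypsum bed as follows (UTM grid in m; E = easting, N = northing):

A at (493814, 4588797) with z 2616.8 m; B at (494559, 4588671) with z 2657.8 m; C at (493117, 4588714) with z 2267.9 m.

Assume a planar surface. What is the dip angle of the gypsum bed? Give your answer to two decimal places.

57.64°

Two edge vectors: A→B = (745, -126, 41), A→C = (-697, -83, -348.9).
Normal n = (A→B) × (A→C) = (47364.4, 231353.5, -149657).
So ∂z/∂E = −n_x/n_z = 0.31649 and ∂z/∂N = −n_y/n_z = 1.54589.
Gradient magnitude |∇z| = √(a² + b²) = √(0.10016 + 2.38978) = 1.57796.
True dip = arctan(1.57796) = 57.64°, dipping toward SSW (azimuth ≈ 192°).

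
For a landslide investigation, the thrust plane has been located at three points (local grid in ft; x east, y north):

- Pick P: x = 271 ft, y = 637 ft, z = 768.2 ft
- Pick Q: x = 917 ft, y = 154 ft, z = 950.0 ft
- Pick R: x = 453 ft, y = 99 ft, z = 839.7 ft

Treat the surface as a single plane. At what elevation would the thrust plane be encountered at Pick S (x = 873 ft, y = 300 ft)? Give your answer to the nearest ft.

Two edge vectors: Pick P→Pick Q = (646, -483, 181.8), Pick P→Pick R = (182, -538, 71.5).
Normal n = (Pick P→Pick Q) × (Pick P→Pick R) = (63273.9, -13101.4, -259642).
So ∂z/∂x = −n_x/n_z = 0.24370 and ∂z/∂y = −n_y/n_z = −0.05046.
Intercept c from Pick P: 768.2 − 66.04 + 32.14 = 734.30.
At (873, 300): z = 212.7 − 15.1 + 734.30 = 931.9 ft.

932 ft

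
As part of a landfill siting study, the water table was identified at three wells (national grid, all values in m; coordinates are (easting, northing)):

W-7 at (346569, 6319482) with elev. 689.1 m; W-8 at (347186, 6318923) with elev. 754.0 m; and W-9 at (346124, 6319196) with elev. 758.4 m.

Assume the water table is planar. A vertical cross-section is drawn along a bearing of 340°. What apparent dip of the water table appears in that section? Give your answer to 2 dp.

8.09°

Two edge vectors: W-7→W-8 = (617, -559, 64.9), W-7→W-9 = (-445, -286, 69.3).
Normal n = (W-7→W-8) × (W-7→W-9) = (-20177.3, -71638.6, -425217).
So ∂z/∂E = −n_x/n_z = −0.04745 and ∂z/∂N = −n_y/n_z = −0.16848.
Unit vector along 340° is (sin 340°, cos 340°) = (-0.3420, 0.9397).
Slope in that direction = a·(-0.3420) + b·(0.9397) = −0.14209.
Apparent dip = arctan|0.14209| = 8.09° (true dip is 9.9°, so apparent ≤ true as expected).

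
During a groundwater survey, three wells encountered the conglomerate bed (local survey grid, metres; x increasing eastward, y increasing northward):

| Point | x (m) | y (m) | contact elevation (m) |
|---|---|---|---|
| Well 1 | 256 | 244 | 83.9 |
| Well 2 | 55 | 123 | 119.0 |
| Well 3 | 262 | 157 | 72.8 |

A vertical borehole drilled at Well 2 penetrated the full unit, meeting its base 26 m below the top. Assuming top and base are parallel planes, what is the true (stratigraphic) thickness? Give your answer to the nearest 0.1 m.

25.1 m

Two edge vectors: Well 1→Well 2 = (-201, -121, 35.1), Well 1→Well 3 = (6, -87, -11.1).
Normal n = (Well 1→Well 2) × (Well 1→Well 3) = (4396.8, -2020.5, 18213).
So ∂z/∂x = −n_x/n_z = −0.24141 and ∂z/∂y = −n_y/n_z = 0.11094.
|∇z| = √(a²+b²) = 0.26568, so dip δ = arctan(0.26568) = 14.88°.
True thickness = vertical thickness × cos δ = 26 × cos 14.88° = 25.1 m.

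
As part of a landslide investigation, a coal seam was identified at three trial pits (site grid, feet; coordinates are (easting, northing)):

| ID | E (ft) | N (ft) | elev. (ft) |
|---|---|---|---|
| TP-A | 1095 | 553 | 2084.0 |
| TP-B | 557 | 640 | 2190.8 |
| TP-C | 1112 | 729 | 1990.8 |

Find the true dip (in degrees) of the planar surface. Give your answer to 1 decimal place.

Two edge vectors: TP-A→TP-B = (-538, 87, 106.8), TP-A→TP-C = (17, 176, -93.2).
Normal n = (TP-A→TP-B) × (TP-A→TP-C) = (-26905.2, -48326, -96167).
So ∂z/∂E = −n_x/n_z = −0.27978 and ∂z/∂N = −n_y/n_z = −0.50252.
Gradient magnitude |∇z| = √(a² + b²) = √(0.07827 + 0.25253) = 0.57515.
True dip = arctan(0.57515) = 29.9°, dipping toward NNE (azimuth ≈ 029°).

29.9°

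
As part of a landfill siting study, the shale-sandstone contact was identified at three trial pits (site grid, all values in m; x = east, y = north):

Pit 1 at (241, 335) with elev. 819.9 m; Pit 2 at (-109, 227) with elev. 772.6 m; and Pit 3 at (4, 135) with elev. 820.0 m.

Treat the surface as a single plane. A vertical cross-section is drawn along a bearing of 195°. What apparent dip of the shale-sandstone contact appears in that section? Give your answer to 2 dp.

Two edge vectors: Pit 1→Pit 2 = (-350, -108, -47.3), Pit 1→Pit 3 = (-237, -200, 0.1).
Normal n = (Pit 1→Pit 2) × (Pit 1→Pit 3) = (-9470.8, 11245.1, 44404).
So ∂z/∂x = −n_x/n_z = 0.21329 and ∂z/∂y = −n_y/n_z = −0.25325.
Unit vector along 195° is (sin 195°, cos 195°) = (-0.2588, -0.9659).
Slope in that direction = a·(-0.2588) + b·(-0.9659) = 0.18941.
Apparent dip = arctan|0.18941| = 10.73° (true dip is 18.3°, so apparent ≤ true as expected).

10.73°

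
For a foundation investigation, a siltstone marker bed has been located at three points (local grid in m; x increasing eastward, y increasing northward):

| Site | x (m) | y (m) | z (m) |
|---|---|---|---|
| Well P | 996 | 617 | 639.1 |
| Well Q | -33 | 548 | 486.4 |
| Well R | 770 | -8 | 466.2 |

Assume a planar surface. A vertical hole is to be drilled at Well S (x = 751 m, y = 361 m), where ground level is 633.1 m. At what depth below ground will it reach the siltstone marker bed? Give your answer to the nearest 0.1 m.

85.1 m

Let the plane be z = a·x + b·y + c.
Well Q−Well P: −1029a − 69b = −152.7;  Well R−Well P: −226a − 625b = −172.9.
Solving gives a = 0.13307, b = 0.22852.
Then c = 639.1 − a·996 − b·617 = 365.56.
At (751, 361): z_contact = 99.94 + 82.50 + 365.56 = 548.00 m.
Depth below ground = 633.1 − 548.00 = 85.1 m.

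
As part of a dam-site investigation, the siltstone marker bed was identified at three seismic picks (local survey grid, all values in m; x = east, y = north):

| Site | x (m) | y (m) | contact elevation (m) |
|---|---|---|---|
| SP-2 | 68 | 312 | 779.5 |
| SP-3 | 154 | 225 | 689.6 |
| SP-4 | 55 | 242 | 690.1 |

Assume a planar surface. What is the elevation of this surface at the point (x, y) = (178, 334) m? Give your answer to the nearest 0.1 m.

829.6 m

Two edge vectors: SP-2→SP-3 = (86, -87, -89.9), SP-2→SP-4 = (-13, -70, -89.4).
Normal n = (SP-2→SP-3) × (SP-2→SP-4) = (1484.8, 8857.1, -7151).
So ∂z/∂x = −n_x/n_z = 0.20764 and ∂z/∂y = −n_y/n_z = 1.23858.
Intercept c from SP-2: 779.5 − 14.12 − 386.44 = 378.94.
At (178, 334): z = 37.0 + 413.7 + 378.94 = 829.6 m.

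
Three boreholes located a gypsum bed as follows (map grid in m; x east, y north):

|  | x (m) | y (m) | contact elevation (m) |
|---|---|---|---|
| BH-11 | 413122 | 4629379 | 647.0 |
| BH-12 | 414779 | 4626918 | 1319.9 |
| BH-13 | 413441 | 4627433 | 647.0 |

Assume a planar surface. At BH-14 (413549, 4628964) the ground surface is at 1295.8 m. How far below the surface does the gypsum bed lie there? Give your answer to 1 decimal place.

456.1 m

Two edge vectors: BH-11→BH-12 = (1657, -2461, 672.9), BH-11→BH-13 = (319, -1946, 0).
Normal n = (BH-11→BH-12) × (BH-11→BH-13) = (1309463.4, 214655.1, -2439463).
So ∂z/∂x = −n_x/n_z = 0.536783464 and ∂z/∂y = −n_y/n_z = 0.087992767.
Intercept c from BH-11: 647 − 221757.06 − 407351.87 = −628461.93.
At (413549, 4628964): z_contact = 221986.26 + 407315.35 − 628461.93 = 839.69 m.
Depth below ground = 1295.8 − 839.69 = 456.1 m.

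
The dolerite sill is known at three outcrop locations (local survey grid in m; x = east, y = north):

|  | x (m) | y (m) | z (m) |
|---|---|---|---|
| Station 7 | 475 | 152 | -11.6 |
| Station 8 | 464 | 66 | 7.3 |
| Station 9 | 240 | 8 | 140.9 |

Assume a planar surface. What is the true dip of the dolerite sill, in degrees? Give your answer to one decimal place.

30.0°

Two edge vectors: Station 7→Station 8 = (-11, -86, 18.9), Station 7→Station 9 = (-235, -144, 152.5).
Normal n = (Station 7→Station 8) × (Station 7→Station 9) = (-10393.4, -2764, -18626).
So ∂z/∂x = −n_x/n_z = −0.55800 and ∂z/∂y = −n_y/n_z = −0.14839.
Gradient magnitude |∇z| = √(a² + b²) = √(0.31137 + 0.02202) = 0.57740.
True dip = arctan(0.57740) = 30.0°, dipping toward ENE (azimuth ≈ 075°).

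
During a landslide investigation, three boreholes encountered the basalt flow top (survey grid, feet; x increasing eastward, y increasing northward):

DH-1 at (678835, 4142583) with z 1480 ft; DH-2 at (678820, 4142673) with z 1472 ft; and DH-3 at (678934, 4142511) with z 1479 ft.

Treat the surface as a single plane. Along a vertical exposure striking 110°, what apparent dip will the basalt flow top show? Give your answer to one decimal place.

2.6°

Two edge vectors: DH-1→DH-2 = (-15, 90, -8), DH-1→DH-3 = (99, -72, -1).
Normal n = (DH-1→DH-2) × (DH-1→DH-3) = (-666, -807, -7830).
So ∂z/∂x = −n_x/n_z = −0.08506 and ∂z/∂y = −n_y/n_z = −0.10307.
Unit vector along 110° is (sin 110°, cos 110°) = (0.9397, -0.3420).
Slope in that direction = a·(0.9397) + b·(-0.3420) = −0.04468.
Apparent dip = arctan|0.04468| = 2.6° (true dip is 7.6°, so apparent ≤ true as expected).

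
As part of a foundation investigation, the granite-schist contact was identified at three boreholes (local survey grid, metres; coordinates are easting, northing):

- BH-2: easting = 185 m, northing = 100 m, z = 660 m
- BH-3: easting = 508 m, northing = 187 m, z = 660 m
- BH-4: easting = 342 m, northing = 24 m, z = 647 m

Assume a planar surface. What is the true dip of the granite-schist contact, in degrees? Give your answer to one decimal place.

6.5°

Let the plane be z = a·easting + b·northing + c.
BH-3−BH-2: 323a + 87b = 0;  BH-4−BH-2: 157a − 76b = −13.
Solving gives a = −0.02960, b = 0.10990.
Gradient magnitude |∇z| = √(a² + b²) = √(0.00088 + 0.01208) = 0.11382.
True dip = arctan(0.11382) = 6.5°, dipping toward SSE (azimuth ≈ 165°).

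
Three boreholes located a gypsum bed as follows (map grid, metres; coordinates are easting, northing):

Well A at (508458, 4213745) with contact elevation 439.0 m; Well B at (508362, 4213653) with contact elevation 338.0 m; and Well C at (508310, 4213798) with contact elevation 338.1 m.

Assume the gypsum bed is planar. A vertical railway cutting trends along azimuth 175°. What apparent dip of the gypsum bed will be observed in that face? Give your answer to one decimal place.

12.0°

Two edge vectors: Well A→Well B = (-96, -92, -101), Well A→Well C = (-148, 53, -100.9).
Normal n = (Well A→Well B) × (Well A→Well C) = (14635.8, 5261.6, -18704).
So ∂z/∂easting = −n_x/n_z = 0.78250 and ∂z/∂northing = −n_y/n_z = 0.28131.
Unit vector along 175° is (sin 175°, cos 175°) = (0.0872, -0.9962).
Slope in that direction = a·(0.0872) + b·(-0.9962) = −0.21204.
Apparent dip = arctan|0.21204| = 12.0° (true dip is 39.7°, so apparent ≤ true as expected).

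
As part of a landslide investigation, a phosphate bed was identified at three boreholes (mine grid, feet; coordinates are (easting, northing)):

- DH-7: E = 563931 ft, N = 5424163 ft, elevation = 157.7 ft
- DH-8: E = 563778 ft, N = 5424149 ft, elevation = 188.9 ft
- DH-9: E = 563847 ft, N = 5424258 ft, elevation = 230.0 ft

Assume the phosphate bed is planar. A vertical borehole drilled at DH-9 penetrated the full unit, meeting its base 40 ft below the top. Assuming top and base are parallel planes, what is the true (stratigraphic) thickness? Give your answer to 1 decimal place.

34.4 ft

Two edge vectors: DH-7→DH-8 = (-153, -14, 31.2), DH-7→DH-9 = (-84, 95, 72.3).
Normal n = (DH-7→DH-8) × (DH-7→DH-9) = (-3976.2, 8441.1, -15711).
So ∂z/∂E = −n_x/n_z = −0.25308 and ∂z/∂N = −n_y/n_z = 0.53727.
|∇z| = √(a²+b²) = 0.59390, so dip δ = arctan(0.59390) = 30.71°.
True thickness = vertical thickness × cos δ = 40 × cos 30.71° = 34.4 ft.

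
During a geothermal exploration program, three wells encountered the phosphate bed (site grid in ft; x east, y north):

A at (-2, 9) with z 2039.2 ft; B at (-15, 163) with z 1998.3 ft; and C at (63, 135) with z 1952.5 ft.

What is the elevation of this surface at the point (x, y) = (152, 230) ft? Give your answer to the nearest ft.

Two edge vectors: A→B = (-13, 154, -40.9), A→C = (65, 126, -86.7).
Normal n = (A→B) × (A→C) = (-8198.4, -3785.6, -11648).
So ∂z/∂x = −n_x/n_z = −0.70385 and ∂z/∂y = −n_y/n_z = −0.32500.
Intercept c from A: 2039.2 − 1.41 + 2.93 = 2040.72.
At (152, 230): z = −107.0 − 74.8 + 2040.72 = 1859.0 ft.

1859 ft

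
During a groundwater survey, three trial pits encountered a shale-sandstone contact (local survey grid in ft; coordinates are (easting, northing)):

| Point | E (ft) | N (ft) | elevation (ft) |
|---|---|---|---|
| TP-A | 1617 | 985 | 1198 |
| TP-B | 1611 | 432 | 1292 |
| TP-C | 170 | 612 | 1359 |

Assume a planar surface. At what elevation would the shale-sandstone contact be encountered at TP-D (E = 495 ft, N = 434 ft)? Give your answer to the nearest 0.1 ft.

Two edge vectors: TP-A→TP-B = (-6, -553, 94), TP-A→TP-C = (-1447, -373, 161).
Normal n = (TP-A→TP-B) × (TP-A→TP-C) = (-53971, -135052, -797953).
So ∂z/∂E = −n_x/n_z = −0.067637 and ∂z/∂N = −n_y/n_z = −0.169248.
Intercept c from TP-A: 1198 + 109.37 + 166.71 = 1474.08.
At (495, 434): z = −33.5 − 73.5 + 1474.08 = 1367.1 ft.

1367.1 ft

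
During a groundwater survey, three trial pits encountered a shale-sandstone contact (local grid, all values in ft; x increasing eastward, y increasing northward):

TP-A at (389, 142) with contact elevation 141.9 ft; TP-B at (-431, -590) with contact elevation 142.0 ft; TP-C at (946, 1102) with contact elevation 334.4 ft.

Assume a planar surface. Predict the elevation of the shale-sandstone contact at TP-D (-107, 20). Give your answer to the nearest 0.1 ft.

Let the plane be z = a·x + b·y + c.
TP-B−TP-A: −820a − 732b = 0.1;  TP-C−TP-A: 557a + 960b = 192.5.
Solving gives a = −0.371581, b = 0.416115.
Then c = 141.9 − a·389 − b·142 = 227.36.
At (-107, 20): z = 39.8 + 8.3 + 227.36 = 275.4 ft.

275.4 ft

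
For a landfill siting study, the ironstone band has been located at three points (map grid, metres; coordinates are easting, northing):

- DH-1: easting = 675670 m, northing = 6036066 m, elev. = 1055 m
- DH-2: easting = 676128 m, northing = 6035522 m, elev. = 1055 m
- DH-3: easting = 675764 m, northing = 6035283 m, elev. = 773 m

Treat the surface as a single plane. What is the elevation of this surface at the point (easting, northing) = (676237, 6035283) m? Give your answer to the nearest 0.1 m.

Two edge vectors: DH-1→DH-2 = (458, -544, 0), DH-1→DH-3 = (94, -783, -282).
Normal n = (DH-1→DH-2) × (DH-1→DH-3) = (153408, 129156, -307478).
So ∂z/∂easting = −n_x/n_z = 0.498923500 and ∂z/∂northing = −n_y/n_z = 0.420049565.
Intercept c from DH-1: 1055 − 337107.64 − 2535446.89 = −2871499.54.
At (676237, 6035283): z = 337390.5 + 2535118.0 − 2871499.54 = 1009.0 m.

1009.0 m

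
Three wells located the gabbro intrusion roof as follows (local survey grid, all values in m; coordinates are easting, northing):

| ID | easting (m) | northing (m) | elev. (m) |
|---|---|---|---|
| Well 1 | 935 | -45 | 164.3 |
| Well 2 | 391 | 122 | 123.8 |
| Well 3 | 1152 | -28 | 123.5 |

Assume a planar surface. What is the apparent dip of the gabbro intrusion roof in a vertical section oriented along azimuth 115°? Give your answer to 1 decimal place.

Two edge vectors: Well 1→Well 2 = (-544, 167, -40.5), Well 1→Well 3 = (217, 17, -40.8).
Normal n = (Well 1→Well 2) × (Well 1→Well 3) = (-6125.1, -30983.7, -45487).
So ∂z/∂easting = −n_x/n_z = −0.13466 and ∂z/∂northing = −n_y/n_z = −0.68116.
Unit vector along 115° is (sin 115°, cos 115°) = (0.9063, -0.4226).
Slope in that direction = a·(0.9063) + b·(-0.4226) = 0.16583.
Apparent dip = arctan|0.16583| = 9.4° (true dip is 34.8°, so apparent ≤ true as expected).

9.4°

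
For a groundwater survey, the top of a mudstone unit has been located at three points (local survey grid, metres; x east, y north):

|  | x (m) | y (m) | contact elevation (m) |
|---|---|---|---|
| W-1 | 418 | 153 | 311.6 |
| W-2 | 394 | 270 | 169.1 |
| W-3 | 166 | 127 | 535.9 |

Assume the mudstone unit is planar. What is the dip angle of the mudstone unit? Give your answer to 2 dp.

Let the plane be z = a·x + b·y + c.
W-2−W-1: −24a + 117b = −142.5;  W-3−W-1: −252a − 26b = 224.3.
Solving gives a = −0.74858, b = −1.37150.
Gradient magnitude |∇z| = √(a² + b²) = √(0.56036 + 1.88102) = 1.56249.
True dip = arctan(1.56249) = 57.38°, dipping toward NNE (azimuth ≈ 029°).

57.38°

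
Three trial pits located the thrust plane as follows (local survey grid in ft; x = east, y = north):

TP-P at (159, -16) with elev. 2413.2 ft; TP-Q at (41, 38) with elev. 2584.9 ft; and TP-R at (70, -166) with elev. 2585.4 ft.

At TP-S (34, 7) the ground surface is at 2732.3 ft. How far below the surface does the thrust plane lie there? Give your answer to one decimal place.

Two edge vectors: TP-P→TP-Q = (-118, 54, 171.7), TP-P→TP-R = (-89, -150, 172.2).
Normal n = (TP-P→TP-Q) × (TP-P→TP-R) = (35053.8, 5038.3, 22506).
So ∂z/∂x = −n_x/n_z = −1.55753 and ∂z/∂y = −n_y/n_z = −0.22386.
Intercept c from TP-P: 2413.2 + 247.65 − 3.58 = 2657.27.
At (34, 7): z_contact = −52.96 − 1.57 + 2657.27 = 2602.74 ft.
Depth below ground = 2732.3 − 2602.74 = 129.6 ft.

129.6 ft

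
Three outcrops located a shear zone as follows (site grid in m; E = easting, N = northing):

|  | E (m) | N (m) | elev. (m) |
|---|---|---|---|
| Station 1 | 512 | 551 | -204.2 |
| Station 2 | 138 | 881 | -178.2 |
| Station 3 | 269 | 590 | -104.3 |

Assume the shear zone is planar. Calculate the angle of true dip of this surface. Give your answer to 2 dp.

34.18°

Let the plane be z = a·E + b·N + c.
Station 2−Station 1: −374a + 330b = 26;  Station 3−Station 1: −243a + 39b = 99.9.
Solving gives a = −0.48706, b = −0.47321.
Gradient magnitude |∇z| = √(a² + b²) = √(0.23723 + 0.22393) = 0.67908.
True dip = arctan(0.67908) = 34.18°, dipping toward NE (azimuth ≈ 046°).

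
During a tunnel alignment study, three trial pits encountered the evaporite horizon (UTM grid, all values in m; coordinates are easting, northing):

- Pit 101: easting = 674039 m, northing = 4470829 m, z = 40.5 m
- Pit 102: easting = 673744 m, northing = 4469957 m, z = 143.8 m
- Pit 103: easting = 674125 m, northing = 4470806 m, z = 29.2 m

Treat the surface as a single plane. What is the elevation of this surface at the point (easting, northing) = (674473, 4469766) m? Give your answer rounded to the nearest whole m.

Two edge vectors: Pit 101→Pit 102 = (-295, -872, 103.3), Pit 101→Pit 103 = (86, -23, -11.3).
Normal n = (Pit 101→Pit 102) × (Pit 101→Pit 103) = (12229.5, 5550.3, 81777).
So ∂z/∂easting = −n_x/n_z = −0.14954694 and ∂z/∂northing = −n_y/n_z = −0.06787116.
Intercept c from Pit 101: 40.5 + 100800.47 + 303440.36 = 404281.33.
At (674473, 4469766): z = −100865.4 − 303368.2 + 404281.33 = 47.7 m.

48 m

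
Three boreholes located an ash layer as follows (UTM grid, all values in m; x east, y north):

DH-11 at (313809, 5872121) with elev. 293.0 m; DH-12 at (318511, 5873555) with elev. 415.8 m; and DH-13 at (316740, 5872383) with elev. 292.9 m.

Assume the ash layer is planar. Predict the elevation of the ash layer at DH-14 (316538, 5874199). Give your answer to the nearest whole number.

Let the plane be z = a·x + b·y + c.
DH-12−DH-11: 4702a + 1434b = 122.8;  DH-13−DH-11: 2931a + 262b = −0.1.
Solving gives a = −0.01087701, b = 0.12129964.
Then c = 293 − a·313809 − b·5872121 = −708579.86.
At (316538, 5874199): z = −3443.0 + 712538.2 − 708579.86 = 515.4 m.

515 m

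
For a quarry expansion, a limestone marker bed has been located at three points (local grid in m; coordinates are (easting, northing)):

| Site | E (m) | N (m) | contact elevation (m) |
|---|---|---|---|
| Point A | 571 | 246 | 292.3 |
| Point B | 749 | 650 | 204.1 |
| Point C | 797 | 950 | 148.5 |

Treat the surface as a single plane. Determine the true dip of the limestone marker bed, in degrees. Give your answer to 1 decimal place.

11.5°

Two edge vectors: Point A→Point B = (178, 404, -88.2), Point A→Point C = (226, 704, -143.8).
Normal n = (Point A→Point B) × (Point A→Point C) = (3997.6, 5663.2, 34008).
So ∂z/∂E = −n_x/n_z = −0.11755 and ∂z/∂N = −n_y/n_z = −0.16653.
Gradient magnitude |∇z| = √(a² + b²) = √(0.01382 + 0.02773) = 0.20383.
True dip = arctan(0.20383) = 11.5°, dipping toward NE (azimuth ≈ 035°).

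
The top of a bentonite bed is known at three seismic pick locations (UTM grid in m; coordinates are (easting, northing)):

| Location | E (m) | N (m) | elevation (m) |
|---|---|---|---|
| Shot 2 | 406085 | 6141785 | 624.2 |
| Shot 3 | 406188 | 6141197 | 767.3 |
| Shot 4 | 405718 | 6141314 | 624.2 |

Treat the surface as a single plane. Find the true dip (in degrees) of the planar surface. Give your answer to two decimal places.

Two edge vectors: Shot 2→Shot 3 = (103, -588, 143.1), Shot 2→Shot 4 = (-367, -471, 0).
Normal n = (Shot 2→Shot 3) × (Shot 2→Shot 4) = (67400.1, -52517.7, -264309).
So ∂z/∂E = −n_x/n_z = 0.25500 and ∂z/∂N = −n_y/n_z = −0.19870.
Gradient magnitude |∇z| = √(a² + b²) = √(0.06503 + 0.03948) = 0.32328.
True dip = arctan(0.32328) = 17.91°, dipping toward NW (azimuth ≈ 308°).

17.91°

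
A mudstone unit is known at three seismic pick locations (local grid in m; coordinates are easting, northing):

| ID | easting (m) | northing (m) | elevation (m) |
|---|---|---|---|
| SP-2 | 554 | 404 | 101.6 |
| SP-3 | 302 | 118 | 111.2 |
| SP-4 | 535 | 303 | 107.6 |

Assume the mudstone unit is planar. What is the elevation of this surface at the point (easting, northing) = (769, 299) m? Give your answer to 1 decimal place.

Two edge vectors: SP-2→SP-3 = (-252, -286, 9.6), SP-2→SP-4 = (-19, -101, 6).
Normal n = (SP-2→SP-3) × (SP-2→SP-4) = (-746.4, 1329.6, 20018).
So ∂z/∂easting = −n_x/n_z = 0.03729 and ∂z/∂northing = −n_y/n_z = −0.06642.
Intercept c from SP-2: 101.6 − 20.66 + 26.83 = 107.78.
At (769, 299): z = 28.7 − 19.9 + 107.78 = 116.6 m.

116.6 m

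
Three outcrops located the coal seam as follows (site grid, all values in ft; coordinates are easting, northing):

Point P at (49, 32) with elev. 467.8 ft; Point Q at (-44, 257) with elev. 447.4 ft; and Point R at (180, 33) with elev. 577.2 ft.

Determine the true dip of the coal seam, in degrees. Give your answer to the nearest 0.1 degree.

Two edge vectors: Point P→Point Q = (-93, 225, -20.4), Point P→Point R = (131, 1, 109.4).
Normal n = (Point P→Point Q) × (Point P→Point R) = (24635.4, 7501.8, -29568).
So ∂z/∂easting = −n_x/n_z = 0.83318 and ∂z/∂northing = −n_y/n_z = 0.25371.
Gradient magnitude |∇z| = √(a² + b²) = √(0.69419 + 0.06437) = 0.87095.
True dip = arctan(0.87095) = 41.1°, dipping toward WSW (azimuth ≈ 253°).

41.1°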